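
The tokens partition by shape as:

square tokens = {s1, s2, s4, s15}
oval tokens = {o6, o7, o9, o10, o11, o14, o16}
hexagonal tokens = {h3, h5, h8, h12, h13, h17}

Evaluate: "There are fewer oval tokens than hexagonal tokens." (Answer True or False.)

|oval tokens| = 7.
|hexagonal tokens| = 6.
The claim requires 7 < 6, which does not hold.

False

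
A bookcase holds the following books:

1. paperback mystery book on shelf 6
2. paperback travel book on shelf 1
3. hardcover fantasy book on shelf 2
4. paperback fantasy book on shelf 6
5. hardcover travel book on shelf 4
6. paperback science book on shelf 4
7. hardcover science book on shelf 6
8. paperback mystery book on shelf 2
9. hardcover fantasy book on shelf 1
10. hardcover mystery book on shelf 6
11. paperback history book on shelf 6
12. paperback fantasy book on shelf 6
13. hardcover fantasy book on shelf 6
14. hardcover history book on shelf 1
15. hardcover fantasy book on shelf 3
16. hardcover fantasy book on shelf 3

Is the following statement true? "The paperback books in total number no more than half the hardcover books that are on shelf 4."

False

There are 7 paperback books.
There is 1 hardcover book on shelf 4.
The claim requires 2 × 7 = 14 ≤ 1, which does not hold.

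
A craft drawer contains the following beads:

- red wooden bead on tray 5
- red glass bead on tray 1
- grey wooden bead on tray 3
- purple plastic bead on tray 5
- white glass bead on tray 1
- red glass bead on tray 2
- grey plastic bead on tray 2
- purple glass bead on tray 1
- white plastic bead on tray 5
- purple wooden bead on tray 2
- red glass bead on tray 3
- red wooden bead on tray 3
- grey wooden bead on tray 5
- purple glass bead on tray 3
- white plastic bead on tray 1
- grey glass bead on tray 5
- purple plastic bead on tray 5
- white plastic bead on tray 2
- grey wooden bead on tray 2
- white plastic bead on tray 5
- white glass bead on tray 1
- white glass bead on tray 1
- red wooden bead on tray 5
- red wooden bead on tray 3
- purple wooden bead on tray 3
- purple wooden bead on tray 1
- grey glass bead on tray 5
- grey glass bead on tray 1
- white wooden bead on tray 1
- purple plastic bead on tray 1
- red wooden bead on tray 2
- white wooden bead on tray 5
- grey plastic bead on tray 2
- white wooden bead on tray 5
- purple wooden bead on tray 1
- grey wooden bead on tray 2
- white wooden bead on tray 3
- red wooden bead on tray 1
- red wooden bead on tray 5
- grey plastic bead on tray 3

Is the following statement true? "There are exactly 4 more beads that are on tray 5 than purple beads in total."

There are 12 beads on tray 5.
There are 9 purple beads.
The claim requires 12 − 9 (= 3) to equal 4, which does not hold.

False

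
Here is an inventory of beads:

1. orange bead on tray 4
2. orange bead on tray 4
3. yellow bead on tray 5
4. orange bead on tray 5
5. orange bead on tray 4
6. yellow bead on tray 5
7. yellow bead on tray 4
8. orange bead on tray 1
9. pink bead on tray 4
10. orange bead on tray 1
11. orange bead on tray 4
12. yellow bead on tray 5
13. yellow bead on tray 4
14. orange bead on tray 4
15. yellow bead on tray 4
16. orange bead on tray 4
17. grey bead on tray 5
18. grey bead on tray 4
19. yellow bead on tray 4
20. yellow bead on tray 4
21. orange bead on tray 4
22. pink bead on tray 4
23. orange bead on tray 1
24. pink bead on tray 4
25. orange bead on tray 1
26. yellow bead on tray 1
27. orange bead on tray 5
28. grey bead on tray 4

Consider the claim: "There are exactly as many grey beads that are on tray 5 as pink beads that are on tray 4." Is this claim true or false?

|grey beads on tray 5| = 1.
|pink beads on tray 4| = 3.
The claim requires 1 = 3, which does not hold.

False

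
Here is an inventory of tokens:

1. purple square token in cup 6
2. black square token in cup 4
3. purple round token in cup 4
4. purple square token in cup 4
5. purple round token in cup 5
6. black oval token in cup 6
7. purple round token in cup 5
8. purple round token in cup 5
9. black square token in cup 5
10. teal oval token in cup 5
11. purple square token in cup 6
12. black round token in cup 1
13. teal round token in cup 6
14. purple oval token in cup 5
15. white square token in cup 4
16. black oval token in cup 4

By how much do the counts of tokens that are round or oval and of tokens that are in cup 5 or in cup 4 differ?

tokens that are round or oval: 10. tokens in cup 5 or in cup 4: 11.
|10 − 11| = 11 − 10 = 1.

1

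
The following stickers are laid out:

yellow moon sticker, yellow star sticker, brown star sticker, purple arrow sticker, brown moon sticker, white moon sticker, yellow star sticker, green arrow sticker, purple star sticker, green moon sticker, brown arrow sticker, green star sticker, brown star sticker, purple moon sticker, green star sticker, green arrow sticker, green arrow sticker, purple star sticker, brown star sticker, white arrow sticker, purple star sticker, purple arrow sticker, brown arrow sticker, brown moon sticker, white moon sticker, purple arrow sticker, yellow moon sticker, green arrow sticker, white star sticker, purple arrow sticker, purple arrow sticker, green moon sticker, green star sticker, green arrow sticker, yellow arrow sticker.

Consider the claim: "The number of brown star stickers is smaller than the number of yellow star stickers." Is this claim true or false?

False

brown star stickers: 3.
yellow star stickers: 2.
The claim requires 3 < 2, which does not hold.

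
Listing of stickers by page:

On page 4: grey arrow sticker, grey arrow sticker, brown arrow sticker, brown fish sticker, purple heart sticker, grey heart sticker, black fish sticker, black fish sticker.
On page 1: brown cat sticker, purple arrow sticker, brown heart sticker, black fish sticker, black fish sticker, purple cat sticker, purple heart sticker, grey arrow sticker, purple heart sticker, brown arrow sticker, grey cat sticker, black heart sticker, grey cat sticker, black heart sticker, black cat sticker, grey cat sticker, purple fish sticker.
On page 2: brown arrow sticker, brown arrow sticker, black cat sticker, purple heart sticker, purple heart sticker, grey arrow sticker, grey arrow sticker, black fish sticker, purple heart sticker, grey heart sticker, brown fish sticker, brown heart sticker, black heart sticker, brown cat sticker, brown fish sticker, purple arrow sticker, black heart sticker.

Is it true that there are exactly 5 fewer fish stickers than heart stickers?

fish stickers: 9.
heart stickers: 14.
The claim requires 14 − 9 (= 5) to equal 5, which holds.

True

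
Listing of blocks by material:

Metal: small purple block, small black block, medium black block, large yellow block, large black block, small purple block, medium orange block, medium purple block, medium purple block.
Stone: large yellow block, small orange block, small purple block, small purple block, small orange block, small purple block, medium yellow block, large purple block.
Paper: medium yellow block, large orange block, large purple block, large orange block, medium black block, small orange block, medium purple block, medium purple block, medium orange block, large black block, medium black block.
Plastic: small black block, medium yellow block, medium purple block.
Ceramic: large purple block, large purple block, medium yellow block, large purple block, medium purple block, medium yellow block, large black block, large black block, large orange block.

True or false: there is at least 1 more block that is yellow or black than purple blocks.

False

|blocks that are yellow or black| = 16.
|purple blocks| = 16.
The claim requires 16 − 16 = 0 ≥ 1, which does not hold.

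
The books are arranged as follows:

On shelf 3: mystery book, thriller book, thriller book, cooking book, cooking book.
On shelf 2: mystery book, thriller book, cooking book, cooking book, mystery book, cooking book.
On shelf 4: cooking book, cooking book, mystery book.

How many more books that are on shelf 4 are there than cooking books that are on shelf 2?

0

books on shelf 4: 3.
cooking books on shelf 2: 3.
3 − 3 = 0.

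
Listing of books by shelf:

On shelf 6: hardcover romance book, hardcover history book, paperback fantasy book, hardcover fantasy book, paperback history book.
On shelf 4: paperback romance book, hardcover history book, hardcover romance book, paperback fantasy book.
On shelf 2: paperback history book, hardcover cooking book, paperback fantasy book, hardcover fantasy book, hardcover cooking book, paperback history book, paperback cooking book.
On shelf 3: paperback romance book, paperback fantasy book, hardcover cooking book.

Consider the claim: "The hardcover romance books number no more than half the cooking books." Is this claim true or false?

True

hardcover romance books: 2.
cooking books: 4.
The claim requires 2 × 2 = 4 ≤ 4, which holds.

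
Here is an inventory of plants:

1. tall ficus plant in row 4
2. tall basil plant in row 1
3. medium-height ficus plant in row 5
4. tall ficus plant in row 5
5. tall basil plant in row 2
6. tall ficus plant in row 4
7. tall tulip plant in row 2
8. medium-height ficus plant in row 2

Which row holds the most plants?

Counts by row: row 2→3, row 4→2, row 5→2, row 1→1.
The maximum is 3, held uniquely by row 2.

row 2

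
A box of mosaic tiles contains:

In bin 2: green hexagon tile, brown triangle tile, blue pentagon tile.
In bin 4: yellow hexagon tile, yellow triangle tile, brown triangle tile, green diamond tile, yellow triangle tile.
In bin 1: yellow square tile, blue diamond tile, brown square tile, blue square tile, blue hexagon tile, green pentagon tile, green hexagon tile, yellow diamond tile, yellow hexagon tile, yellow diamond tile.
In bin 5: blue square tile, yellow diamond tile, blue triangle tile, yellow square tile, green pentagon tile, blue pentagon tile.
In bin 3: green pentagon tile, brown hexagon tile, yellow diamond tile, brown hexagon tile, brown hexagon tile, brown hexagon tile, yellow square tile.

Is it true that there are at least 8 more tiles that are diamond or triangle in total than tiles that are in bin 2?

True

There are 11 tiles that are diamond or triangle.
There are 3 tiles in bin 2.
The claim requires 11 − 3 = 8 ≥ 8, which holds.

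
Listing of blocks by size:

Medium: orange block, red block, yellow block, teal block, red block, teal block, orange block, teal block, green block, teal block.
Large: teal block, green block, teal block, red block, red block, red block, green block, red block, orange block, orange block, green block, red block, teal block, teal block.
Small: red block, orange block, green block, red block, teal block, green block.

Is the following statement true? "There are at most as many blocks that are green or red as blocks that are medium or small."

|blocks that are green or red| = 15.
|blocks that are medium or small| = 16.
The claim requires 15 ≤ 16, which holds.

True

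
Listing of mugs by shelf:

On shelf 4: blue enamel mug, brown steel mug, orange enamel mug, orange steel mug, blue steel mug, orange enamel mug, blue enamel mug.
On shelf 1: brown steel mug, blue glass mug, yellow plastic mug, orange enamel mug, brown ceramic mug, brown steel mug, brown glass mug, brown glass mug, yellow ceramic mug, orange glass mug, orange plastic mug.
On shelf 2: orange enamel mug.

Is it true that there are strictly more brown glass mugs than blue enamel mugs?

False

There are 2 brown glass mugs.
There are 2 blue enamel mugs.
The claim requires 2 > 2, which does not hold.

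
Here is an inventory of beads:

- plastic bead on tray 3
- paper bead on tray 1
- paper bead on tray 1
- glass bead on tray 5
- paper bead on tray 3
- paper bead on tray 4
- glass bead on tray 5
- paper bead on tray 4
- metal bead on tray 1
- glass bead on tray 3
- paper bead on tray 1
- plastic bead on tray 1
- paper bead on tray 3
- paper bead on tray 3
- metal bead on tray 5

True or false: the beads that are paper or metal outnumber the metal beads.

|beads that are paper or metal| = 10.
|metal beads| = 2.
The claim requires 10 > 2, which holds.

True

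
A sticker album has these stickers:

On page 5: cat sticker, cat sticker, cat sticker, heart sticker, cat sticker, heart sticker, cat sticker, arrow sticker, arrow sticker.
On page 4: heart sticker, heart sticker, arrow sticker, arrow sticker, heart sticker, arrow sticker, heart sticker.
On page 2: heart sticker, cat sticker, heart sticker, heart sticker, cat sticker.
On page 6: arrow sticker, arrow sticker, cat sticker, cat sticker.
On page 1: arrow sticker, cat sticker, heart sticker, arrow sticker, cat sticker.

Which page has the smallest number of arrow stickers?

Counts by page (restricted to arrow stickers): page 4→3, page 1→2, page 5→2, page 6→2, page 2→0.
The minimum is 0, held uniquely by page 2.

page 2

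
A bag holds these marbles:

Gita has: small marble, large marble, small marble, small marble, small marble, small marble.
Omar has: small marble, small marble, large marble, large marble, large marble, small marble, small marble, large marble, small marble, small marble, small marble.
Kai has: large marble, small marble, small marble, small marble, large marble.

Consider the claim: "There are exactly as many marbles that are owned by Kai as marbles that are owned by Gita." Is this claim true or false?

False

marbles owned by Kai: 5.
marbles owned by Gita: 6.
The claim requires 5 = 6, which does not hold.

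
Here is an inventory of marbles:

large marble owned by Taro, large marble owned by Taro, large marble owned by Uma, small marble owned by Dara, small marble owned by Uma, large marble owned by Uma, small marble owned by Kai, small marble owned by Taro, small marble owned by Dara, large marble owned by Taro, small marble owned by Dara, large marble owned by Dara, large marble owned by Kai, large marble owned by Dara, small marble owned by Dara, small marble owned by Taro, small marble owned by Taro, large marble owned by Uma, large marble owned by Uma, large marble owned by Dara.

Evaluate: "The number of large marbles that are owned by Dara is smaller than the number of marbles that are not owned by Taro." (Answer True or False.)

Count of large marbles owned by Dara: 3.
Count of marbles that are not owned by Taro: 14.
The claim requires 3 < 14, which holds.

True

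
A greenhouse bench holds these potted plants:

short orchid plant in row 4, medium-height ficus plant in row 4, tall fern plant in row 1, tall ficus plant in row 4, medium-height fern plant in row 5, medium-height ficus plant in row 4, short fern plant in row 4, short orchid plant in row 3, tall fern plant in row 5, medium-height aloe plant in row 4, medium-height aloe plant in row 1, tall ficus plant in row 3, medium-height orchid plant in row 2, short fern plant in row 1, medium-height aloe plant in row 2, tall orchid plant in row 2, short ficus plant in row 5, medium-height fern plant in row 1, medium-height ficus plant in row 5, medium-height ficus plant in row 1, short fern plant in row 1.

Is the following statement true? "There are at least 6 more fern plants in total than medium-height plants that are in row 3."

fern plants: 7.
medium-height plants in row 3: 0.
The claim requires 7 − 0 = 7 ≥ 6, which holds.

True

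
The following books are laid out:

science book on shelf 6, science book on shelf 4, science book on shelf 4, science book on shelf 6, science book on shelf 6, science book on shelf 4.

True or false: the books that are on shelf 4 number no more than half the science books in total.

books on shelf 4: 3.
science books: 6.
The claim requires 2 × 3 = 6 ≤ 6, which holds.

True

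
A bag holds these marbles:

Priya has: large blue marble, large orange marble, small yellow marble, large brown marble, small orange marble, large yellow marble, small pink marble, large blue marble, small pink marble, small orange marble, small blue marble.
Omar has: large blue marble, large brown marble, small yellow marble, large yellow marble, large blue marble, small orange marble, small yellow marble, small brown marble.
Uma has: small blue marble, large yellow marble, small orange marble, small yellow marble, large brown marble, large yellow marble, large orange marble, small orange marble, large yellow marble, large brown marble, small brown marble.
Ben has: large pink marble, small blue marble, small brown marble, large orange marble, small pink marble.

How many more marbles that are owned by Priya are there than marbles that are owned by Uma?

0

marbles owned by Priya: 11.
marbles owned by Uma: 11.
11 − 11 = 0.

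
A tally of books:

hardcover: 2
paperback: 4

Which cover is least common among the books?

Counts by cover: paperback 4, hardcover 2.
The minimum is 2, held uniquely by hardcover.

hardcover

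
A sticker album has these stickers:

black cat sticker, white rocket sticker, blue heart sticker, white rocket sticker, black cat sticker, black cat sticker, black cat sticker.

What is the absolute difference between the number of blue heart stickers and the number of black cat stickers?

3

blue heart stickers: 1. black cat stickers: 4.
|1 − 4| = 4 − 1 = 3.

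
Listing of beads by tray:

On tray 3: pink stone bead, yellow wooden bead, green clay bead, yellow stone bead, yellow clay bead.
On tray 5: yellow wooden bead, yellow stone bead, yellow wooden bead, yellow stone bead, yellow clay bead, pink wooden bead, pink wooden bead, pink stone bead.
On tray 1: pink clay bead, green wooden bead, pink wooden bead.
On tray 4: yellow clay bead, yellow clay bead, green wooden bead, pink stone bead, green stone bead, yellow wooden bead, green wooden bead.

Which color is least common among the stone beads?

green

Counts by color (restricted to stone beads): yellow 3, pink 3, green 1.
The minimum is 1, held uniquely by green.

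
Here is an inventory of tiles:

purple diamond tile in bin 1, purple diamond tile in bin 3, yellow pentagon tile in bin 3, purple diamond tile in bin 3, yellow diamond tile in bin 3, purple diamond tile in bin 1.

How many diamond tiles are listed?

5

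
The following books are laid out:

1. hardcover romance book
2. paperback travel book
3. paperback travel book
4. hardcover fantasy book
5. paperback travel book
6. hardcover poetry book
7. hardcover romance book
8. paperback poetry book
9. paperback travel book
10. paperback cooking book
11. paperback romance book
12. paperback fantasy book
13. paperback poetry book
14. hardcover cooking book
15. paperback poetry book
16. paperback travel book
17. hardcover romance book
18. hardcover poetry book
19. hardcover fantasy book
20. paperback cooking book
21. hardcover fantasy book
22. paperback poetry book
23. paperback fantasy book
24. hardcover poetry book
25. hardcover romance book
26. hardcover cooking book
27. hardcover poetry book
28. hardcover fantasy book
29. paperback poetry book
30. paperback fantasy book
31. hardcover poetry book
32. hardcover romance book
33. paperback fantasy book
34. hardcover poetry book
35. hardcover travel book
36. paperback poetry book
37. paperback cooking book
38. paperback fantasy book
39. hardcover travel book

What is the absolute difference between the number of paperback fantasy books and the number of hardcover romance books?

paperback fantasy books: 5. hardcover romance books: 5.
|5 − 5| = 5 − 5 = 0.

0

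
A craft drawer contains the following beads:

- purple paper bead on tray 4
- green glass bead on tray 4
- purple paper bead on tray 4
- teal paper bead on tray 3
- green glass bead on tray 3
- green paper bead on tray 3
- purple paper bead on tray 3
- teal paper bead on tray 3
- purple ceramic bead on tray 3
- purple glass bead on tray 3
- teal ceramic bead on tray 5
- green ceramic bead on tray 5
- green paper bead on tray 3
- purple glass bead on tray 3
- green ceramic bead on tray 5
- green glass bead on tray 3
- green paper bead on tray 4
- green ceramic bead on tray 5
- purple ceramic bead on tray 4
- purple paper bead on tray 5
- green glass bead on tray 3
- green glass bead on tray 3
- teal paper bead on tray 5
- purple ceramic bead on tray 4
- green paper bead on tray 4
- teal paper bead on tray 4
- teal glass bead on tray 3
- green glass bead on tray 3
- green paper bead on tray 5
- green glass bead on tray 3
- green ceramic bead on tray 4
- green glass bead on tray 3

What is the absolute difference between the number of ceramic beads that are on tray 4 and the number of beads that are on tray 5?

4

ceramic beads on tray 4: 3. beads on tray 5: 7.
|3 − 7| = 7 − 3 = 4.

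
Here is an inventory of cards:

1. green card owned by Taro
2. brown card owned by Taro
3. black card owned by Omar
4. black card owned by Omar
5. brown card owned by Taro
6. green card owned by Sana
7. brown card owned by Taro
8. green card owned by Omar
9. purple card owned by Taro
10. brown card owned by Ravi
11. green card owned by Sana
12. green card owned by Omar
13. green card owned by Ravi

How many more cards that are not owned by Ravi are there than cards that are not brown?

cards that are not owned by Ravi: 11.
cards that are not brown: 9.
11 − 9 = 2.

2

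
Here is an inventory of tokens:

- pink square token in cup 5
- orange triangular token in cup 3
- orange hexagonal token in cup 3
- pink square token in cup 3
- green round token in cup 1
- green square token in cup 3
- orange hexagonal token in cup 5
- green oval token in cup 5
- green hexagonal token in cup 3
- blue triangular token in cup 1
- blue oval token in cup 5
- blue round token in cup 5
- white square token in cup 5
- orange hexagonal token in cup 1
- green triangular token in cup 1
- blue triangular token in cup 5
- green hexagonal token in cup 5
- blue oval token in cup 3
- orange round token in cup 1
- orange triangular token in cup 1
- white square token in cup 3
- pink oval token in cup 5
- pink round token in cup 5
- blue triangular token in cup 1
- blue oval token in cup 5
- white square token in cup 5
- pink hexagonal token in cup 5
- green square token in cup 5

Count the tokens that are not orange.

Total tokens: 28; with the excluded value: 6; remaining 28 − 6 = 22.

22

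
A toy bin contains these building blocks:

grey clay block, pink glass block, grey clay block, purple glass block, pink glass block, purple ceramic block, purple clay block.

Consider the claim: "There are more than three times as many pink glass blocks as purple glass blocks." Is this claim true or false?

There are 2 pink glass blocks.
There is 1 purple glass block.
The claim requires 2 > 3 × 1 = 3, which does not hold.

False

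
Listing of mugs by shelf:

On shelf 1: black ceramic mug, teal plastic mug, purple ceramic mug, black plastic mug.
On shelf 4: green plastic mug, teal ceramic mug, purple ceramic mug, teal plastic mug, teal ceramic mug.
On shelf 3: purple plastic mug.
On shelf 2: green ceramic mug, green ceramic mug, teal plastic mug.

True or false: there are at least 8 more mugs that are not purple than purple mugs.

There are 10 mugs that are not purple.
There are 3 purple mugs.
The claim requires 10 − 3 = 7 ≥ 8, which does not hold.

False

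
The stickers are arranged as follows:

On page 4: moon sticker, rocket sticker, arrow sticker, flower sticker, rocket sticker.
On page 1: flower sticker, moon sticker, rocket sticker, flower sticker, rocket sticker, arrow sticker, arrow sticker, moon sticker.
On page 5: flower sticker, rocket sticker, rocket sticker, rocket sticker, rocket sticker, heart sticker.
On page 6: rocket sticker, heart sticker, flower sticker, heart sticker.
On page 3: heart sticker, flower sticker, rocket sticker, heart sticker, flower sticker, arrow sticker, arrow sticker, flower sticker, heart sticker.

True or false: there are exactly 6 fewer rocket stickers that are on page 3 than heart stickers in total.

False

There is 1 rocket sticker on page 3.
There are 6 heart stickers.
The claim requires 6 − 1 (= 5) to equal 6, which does not hold.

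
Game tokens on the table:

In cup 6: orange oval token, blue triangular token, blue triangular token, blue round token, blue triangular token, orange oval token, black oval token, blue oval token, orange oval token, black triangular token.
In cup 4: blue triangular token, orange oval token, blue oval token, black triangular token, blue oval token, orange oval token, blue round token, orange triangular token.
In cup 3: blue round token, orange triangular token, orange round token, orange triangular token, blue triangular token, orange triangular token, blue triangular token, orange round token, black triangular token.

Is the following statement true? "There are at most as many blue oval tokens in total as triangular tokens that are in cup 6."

True

|blue oval tokens| = 3.
|triangular tokens in cup 6| = 4.
The claim requires 3 ≤ 4, which holds.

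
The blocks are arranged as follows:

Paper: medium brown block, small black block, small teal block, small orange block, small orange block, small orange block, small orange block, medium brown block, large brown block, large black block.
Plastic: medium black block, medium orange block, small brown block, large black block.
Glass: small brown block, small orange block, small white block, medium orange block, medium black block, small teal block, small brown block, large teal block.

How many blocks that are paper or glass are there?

glass: 8; paper: 10; together 8 + 10 = 18.

18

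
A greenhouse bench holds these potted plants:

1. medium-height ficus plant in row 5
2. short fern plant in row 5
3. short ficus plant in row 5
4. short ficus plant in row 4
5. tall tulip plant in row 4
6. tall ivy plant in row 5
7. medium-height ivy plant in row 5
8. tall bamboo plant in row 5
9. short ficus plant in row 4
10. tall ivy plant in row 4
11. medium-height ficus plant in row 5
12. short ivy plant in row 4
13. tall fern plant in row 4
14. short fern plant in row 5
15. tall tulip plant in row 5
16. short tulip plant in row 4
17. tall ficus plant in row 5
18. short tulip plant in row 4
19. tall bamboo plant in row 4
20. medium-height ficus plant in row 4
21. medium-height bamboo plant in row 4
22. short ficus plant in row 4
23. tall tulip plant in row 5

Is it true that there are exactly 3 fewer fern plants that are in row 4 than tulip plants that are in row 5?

There is 1 fern plant in row 4.
There are 2 tulip plants in row 5.
The claim requires 2 − 1 (= 1) to equal 3, which does not hold.

False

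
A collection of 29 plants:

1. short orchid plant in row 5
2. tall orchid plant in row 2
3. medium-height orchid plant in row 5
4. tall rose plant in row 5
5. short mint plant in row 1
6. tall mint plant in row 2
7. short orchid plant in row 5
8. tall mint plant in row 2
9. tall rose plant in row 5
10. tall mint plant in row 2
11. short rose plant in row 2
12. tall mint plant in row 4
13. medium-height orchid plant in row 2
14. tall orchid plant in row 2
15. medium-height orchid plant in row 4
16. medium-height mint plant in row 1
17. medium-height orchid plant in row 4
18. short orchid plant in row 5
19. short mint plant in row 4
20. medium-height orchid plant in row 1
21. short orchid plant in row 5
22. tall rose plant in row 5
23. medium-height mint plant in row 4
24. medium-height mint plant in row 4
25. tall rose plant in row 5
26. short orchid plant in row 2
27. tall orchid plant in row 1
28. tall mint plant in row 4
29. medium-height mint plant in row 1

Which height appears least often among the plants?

Counts by height: tall 12, medium-height 9, short 8.
The minimum is 8, held uniquely by short.

short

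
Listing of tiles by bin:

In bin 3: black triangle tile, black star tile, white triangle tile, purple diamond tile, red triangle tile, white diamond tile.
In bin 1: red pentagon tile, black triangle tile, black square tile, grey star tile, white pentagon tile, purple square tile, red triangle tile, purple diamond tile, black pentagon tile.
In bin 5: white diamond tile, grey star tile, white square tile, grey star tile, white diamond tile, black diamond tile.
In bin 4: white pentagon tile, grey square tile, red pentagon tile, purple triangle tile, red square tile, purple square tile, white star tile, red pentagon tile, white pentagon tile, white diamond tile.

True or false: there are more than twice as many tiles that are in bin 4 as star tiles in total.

False

|tiles in bin 4| = 10.
|star tiles| = 5.
The claim requires 10 > 2 × 5 = 10, which does not hold.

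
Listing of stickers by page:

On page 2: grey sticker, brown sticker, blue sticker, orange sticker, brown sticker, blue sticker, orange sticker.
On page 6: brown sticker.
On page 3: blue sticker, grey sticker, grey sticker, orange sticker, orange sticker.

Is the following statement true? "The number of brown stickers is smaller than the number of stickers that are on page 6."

|brown stickers| = 3.
|stickers on page 6| = 1.
The claim requires 3 < 1, which does not hold.

False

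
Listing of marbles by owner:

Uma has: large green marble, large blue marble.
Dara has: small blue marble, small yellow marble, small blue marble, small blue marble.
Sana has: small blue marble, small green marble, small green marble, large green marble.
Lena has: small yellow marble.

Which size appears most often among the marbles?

small

Counts by size: small 8, large 3.
The maximum is 8, held uniquely by small.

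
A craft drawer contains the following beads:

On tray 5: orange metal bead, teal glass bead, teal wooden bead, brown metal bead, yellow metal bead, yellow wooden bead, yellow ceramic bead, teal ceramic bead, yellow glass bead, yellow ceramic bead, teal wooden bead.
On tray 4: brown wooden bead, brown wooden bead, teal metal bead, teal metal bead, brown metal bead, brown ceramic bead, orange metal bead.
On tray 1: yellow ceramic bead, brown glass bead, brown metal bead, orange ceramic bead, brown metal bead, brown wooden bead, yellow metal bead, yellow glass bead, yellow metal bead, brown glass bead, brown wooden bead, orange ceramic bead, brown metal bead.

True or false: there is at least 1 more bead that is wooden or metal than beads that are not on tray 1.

True

|beads that are wooden or metal| = 19.
|beads that are not on tray 1| = 18.
The claim requires 19 − 18 = 1 ≥ 1, which holds.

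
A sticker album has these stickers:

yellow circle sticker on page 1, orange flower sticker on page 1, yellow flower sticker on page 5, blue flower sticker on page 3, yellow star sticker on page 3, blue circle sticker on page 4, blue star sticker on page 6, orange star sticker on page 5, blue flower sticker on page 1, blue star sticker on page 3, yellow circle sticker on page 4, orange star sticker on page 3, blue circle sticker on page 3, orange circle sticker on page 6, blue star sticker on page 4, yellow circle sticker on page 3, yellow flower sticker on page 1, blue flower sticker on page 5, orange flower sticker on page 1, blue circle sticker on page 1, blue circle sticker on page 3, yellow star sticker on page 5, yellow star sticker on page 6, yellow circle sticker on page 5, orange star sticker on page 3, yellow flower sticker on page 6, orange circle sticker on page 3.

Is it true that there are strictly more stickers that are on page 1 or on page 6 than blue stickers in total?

False

stickers on page 1 or on page 6: 10.
blue stickers: 10.
The claim requires 10 > 10, which does not hold.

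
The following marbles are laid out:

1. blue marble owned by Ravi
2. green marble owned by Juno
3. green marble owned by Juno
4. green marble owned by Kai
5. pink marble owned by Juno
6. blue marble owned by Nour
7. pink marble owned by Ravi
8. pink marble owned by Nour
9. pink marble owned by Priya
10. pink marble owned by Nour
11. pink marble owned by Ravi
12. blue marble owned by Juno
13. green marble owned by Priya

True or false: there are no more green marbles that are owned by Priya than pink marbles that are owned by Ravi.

Count of green marbles owned by Priya: 1.
Count of pink marbles owned by Ravi: 2.
The claim requires 1 ≤ 2, which holds.

True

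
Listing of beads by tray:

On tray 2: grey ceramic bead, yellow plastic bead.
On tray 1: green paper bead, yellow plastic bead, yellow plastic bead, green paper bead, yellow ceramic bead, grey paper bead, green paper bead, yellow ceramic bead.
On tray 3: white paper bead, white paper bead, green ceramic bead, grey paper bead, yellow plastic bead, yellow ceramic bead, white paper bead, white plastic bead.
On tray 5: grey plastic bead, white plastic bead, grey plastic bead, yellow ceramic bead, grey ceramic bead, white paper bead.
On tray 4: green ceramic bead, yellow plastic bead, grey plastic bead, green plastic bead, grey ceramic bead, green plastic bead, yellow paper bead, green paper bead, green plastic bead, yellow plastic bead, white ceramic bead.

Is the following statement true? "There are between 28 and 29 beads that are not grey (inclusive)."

There are 27 beads that are not grey.
The claim requires 28 ≤ 27 ≤ 29, which does not hold.

False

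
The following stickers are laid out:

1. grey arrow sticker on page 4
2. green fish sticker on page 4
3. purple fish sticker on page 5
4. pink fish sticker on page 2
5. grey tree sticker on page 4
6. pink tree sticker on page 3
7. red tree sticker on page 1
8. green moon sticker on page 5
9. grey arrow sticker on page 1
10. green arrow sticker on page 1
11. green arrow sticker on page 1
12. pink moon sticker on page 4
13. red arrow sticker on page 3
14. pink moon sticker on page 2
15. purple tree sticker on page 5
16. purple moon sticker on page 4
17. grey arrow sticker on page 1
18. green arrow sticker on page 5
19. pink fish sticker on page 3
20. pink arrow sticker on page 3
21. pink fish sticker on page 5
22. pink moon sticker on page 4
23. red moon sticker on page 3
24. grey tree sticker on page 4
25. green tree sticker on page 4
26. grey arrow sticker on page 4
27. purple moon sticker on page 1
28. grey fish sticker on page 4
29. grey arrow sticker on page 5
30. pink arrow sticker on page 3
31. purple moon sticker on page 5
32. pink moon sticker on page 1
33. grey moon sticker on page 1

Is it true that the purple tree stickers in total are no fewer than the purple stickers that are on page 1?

True

purple tree stickers: 1.
purple stickers on page 1: 1.
The claim requires 1 ≥ 1, which holds.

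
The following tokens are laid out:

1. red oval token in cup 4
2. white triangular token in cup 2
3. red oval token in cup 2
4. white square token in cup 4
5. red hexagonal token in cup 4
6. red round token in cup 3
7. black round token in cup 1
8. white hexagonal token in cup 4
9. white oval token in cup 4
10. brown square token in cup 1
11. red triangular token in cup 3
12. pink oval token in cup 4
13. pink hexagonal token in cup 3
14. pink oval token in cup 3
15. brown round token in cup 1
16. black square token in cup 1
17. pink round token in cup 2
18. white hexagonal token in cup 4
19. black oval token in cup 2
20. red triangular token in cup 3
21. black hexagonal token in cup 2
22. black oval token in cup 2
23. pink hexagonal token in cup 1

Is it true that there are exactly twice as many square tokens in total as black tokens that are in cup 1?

False

square tokens: 3.
black tokens in cup 1: 2.
The claim requires 3 = 2 × 2 = 4, which does not hold.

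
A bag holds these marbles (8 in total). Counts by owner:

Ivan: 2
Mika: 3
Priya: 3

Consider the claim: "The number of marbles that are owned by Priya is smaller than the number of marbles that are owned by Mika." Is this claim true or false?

Count of marbles owned by Priya: 3.
Count of marbles owned by Mika: 3.
The claim requires 3 < 3, which does not hold.

False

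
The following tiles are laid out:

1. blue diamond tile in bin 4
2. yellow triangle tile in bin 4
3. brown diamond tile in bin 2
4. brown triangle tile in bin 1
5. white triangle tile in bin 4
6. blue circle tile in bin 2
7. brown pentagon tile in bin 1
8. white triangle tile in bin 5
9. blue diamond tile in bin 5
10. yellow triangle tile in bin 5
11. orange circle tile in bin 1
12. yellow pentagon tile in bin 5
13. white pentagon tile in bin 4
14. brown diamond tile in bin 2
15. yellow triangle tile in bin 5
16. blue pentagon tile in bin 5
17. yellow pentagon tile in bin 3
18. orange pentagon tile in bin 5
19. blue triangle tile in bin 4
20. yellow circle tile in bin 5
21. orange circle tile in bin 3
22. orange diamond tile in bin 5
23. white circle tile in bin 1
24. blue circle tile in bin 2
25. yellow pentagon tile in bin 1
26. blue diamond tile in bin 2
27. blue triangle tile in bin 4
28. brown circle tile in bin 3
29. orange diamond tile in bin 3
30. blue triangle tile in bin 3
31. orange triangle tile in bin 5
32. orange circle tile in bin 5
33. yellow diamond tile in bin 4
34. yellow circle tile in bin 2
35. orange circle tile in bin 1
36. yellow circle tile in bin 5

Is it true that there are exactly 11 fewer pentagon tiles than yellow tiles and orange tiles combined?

There are 7 pentagon tiles.
yellow tiles: 10; orange tiles: 8; combined: 10 + 8 = 18.
The claim requires 18 − 7 (= 11) to equal 11, which holds.

True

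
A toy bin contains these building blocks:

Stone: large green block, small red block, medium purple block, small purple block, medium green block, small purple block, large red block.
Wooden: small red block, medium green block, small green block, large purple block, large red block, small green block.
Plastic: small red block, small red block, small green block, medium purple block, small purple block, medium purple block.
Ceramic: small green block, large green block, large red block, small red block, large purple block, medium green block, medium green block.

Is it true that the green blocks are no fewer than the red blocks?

True

There are 10 green blocks.
There are 8 red blocks.
The claim requires 10 ≥ 8, which holds.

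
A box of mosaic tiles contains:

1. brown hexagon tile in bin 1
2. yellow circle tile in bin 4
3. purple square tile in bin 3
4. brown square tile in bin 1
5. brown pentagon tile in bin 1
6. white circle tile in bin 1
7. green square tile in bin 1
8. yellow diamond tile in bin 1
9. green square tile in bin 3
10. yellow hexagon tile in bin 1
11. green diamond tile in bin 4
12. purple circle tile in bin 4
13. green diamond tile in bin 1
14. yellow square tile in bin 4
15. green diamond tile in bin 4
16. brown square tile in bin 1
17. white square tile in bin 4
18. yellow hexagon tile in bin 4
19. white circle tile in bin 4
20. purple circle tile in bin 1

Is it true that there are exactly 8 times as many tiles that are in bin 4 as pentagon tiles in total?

tiles in bin 4: 8.
pentagon tiles: 1.
The claim requires 8 = 8 × 1 = 8, which holds.

True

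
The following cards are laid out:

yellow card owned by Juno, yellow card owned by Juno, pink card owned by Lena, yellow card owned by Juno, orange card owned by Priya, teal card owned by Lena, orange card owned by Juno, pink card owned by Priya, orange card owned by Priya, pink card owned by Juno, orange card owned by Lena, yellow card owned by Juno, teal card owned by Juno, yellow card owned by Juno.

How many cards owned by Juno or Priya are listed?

11

Juno: 8; Priya: 3; together 8 + 3 = 11.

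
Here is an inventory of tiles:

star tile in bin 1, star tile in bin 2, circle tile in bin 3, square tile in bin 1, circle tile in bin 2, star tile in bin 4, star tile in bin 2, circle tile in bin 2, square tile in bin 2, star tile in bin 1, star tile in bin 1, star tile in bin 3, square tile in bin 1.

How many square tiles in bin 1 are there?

2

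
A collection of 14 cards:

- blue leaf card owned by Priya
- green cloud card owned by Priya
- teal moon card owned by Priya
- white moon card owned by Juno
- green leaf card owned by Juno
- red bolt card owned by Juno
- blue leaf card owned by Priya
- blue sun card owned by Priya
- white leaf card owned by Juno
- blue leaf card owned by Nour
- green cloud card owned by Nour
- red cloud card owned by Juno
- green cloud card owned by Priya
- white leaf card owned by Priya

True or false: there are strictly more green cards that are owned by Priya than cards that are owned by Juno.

False

Count of green cards owned by Priya: 2.
Count of cards owned by Juno: 5.
The claim requires 2 > 5, which does not hold.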